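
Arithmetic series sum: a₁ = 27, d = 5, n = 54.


aₙ = 27 + (54-1)×5 = 292
Sₙ = n(a₁+aₙ)/2 = 54×(27+292)/2
= 54×319/2 = 8613

S_54 = 8613


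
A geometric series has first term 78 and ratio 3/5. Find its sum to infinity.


S∞ = a₁/(1-r) = 78/(1 - 3/5)
= 78/(2/5)
= 195

S∞ = 195


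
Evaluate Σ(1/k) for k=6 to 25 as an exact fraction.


Σₖ₌6^25 1/k = 1/6 + 1/7 + 1/8 + ... + 1/25
= 13676707007/8923714800
≈ 1.5326

Sum = 13676707007/8923714800 ≈ 1.5326


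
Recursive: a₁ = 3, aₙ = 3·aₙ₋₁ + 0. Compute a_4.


Computing step by step:
a_1 = 3
a_2 = 9
a_3 = 27
a_4 = 81


a_4 = 81


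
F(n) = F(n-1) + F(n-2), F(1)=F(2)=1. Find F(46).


Fibonacci sequence: 1, 1, 2, 3, 5, 8, 13, 21, 34, 55, 89, ...
F(46) = 1836311903

F(46) = 1836311903


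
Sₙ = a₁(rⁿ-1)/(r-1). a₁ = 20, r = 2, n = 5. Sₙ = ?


Sₙ = 20×(2^5 - 1)/(2 - 1)
= 20×(32 - 1)/1
= 20×31/1
= 620

S_5 = 620


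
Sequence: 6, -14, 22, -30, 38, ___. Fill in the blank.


Pattern: alternating sign, magnitude arithmetic (d=8)
Terms: 6, -14, 22, -30, 38
Next term = -46

Next term = -46


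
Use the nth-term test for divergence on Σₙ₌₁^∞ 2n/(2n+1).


lim(n→∞) 2n/(2n+1) = 2/2 = 1  (divide numerator and denominator by n)
lim aₙ = 1 ≠ 0 → series DIVERGES

Diverges (lim aₙ = 1 ≠ 0)


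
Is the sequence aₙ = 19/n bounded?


a₁ = 19, a₂ = 19/2, a₃ = 19/3, ...
0 < aₙ ≤ 19 for all n ≥ 1
Lower bound: 0, Upper bound: 19
The sequence IS bounded

Bounded (0 < aₙ ≤ 19)


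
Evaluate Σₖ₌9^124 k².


Σₖ₌9^124 k² = Σₖ₌₁^124 k² − Σₖ₌₁^8 k²
= 124·125·249/6 − 8·9·17/6
= 643250 − 204 = 643046

Σk² = 643046


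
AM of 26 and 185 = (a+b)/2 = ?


AM = (26 + 185)/2 = 211/2 = 105.5

AM = 105.5


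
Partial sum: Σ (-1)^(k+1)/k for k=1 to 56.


S = 1 - 1/2 + 1/3 - 1/4 + 1/5 - 1/6 + 1/7 - 1/8 ± ...
= 0.6843
(Full series converges to +ln(2) ≈ +0.6931)

S_56 = 0.6843


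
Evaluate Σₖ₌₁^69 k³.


n(n+1)/2 = 69×70/2 = 2415
Σk³ = 2415² = 5832225

Σk³ = 5832225


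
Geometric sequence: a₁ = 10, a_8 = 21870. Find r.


r^(n-1) = aₙ/a₁
r^7 = 21870/10 = 2187
r = 2187^(1/7)
= 3

r = 3


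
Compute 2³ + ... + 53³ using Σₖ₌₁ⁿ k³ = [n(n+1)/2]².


Σₖ₌2^53 k³ = [53·54/2]² − [1·2/2]²
= 2047761 − 1 = 2047760

Σk³ = 2047760


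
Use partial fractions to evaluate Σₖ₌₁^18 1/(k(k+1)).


1/(k(k+1)) = 1/k - 1/(k+1) (partial fractions)
Telescoping: Σ = 1 - 1/19 = 18/19

Sum = 18/19


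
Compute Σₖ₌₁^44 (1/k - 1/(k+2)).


Telescoping with gap 2: two head and two tail terms survive.
= (1 + 1/2) - (1/45 + 1/46)
= 3/2 - 1/45 - 1/46 = 1507/1035

Sum = 1507/1035


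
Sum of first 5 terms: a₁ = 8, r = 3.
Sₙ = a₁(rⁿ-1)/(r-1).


Sₙ = 8×(3^5 - 1)/(3 - 1)
= 8×(243 - 1)/2
= 8×242/2
= 968

S_5 = 968


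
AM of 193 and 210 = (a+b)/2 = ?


AM = (193 + 210)/2 = 403/2 = 201.5

AM = 201.5


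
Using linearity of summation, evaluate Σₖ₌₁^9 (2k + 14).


Σ(2k+14) = 2·Σk + 14·n
= 2·45 + 14·9
= 90 + 126 = 216

Σ = 216


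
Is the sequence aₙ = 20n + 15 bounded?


aₙ = 20n + 15 → as n→∞, aₙ→∞
No finite upper bound exists
The sequence is UNBOUNDED

Unbounded (aₙ → ∞ as n → ∞)


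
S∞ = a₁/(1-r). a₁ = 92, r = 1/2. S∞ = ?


S∞ = a₁/(1-r) = 92/(1 - 1/2)
= 92/(1/2)
= 184

S∞ = 184


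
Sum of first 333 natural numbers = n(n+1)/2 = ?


n(n+1)/2 = 333×334/2 = 111222/2 = 55611

Σk = 55611


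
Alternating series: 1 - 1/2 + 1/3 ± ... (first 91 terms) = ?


S = 1 - 1/2 + 1/3 - 1/4 + 1/5 - 1/6 + 1/7 - 1/8 ± ...
= 0.6986
(Full series converges to +ln(2) ≈ +0.6931)

S_91 = 0.6986


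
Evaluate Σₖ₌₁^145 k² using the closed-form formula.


n = 145
n(n+1)(2n+1)/6 = 145×146×291/6
= 6160470/6 = 1026745

Σk² = 1026745


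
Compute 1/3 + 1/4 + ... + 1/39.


Σₖ₌3^39 1/k = 1/3 + 1/4 + 1/5 + ... + 1/39
= 1337453792828233/485721041551200
≈ 2.7535

Sum = 1337453792828233/485721041551200 ≈ 2.7535


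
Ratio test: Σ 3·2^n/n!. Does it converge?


aₙ = 3·2^n/n!
a_{n+1}/aₙ = 2^(n+1)/(n+1)! × n!/2^n  (constant 3 cancels)
= 2/(n+1)
L = lim(n→∞) 2/(n+1) = 0
L < 1 → series CONVERGES

Converges (ratio test: L = 0 < 1)


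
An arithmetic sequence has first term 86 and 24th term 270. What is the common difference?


d = (aₙ - a₁)/(n-1)
= (270 - 86)/(24-1)
= 184/23 = 8

d = 8


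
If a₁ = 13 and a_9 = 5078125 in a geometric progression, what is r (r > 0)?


r^(n-1) = aₙ/a₁
r^8 = 5078125/13 = 390625
r = 390625^(1/8)
= ±5; taking r > 0 gives r = 5

r = 5


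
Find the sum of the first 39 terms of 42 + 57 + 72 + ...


aₙ = 42 + (39-1)×15 = 612
Sₙ = n(a₁+aₙ)/2 = 39×(42+612)/2
= 39×654/2 = 12753

S_39 = 12753


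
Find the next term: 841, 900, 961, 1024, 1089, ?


Pattern: perfect squares: n²
Terms: 841, 900, 961, 1024, 1089
Next term = 1156

Next term = 1156


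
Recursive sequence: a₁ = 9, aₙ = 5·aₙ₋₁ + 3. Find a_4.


Computing step by step:
a_1 = 9
a_2 = 48
a_3 = 243
a_4 = 1218


a_4 = 1218


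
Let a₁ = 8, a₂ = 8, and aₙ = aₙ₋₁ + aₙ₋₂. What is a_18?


Computing iteratively: 8, 8, 16, 24, 40, 64, 104, 168, 272, 440, 712, 1152, ...
a_18 = 20672

a_18 = 20672


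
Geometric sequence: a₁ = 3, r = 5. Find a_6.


aₙ = a₁·r^(n-1)
= 3×5^5
= 3×3125
= 9375

a_6 = 9375


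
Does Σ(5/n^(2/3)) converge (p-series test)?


p-series test: Σ c/n^p converges if p > 1, diverges if p ≤ 1 (constant c > 0 doesn't affect convergence).
p = 2/3
2/3 ≤ 1 → DIVERGES

Diverges (p = 2/3 ≤ 1)


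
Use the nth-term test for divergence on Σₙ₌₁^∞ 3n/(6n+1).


lim(n→∞) 3n/(6n+1) = 3/6 = 1/2  (divide numerator and denominator by n)
lim aₙ = 1/2 ≠ 0 → series DIVERGES

Diverges (lim aₙ = 1/2 ≠ 0)


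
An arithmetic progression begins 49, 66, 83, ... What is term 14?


aₙ = a₁ + (n-1)d
= 49 + (14-1)×17
= 49 + 221
= 270

a_14 = 270


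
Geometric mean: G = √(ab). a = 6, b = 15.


GM = √(6×15) = √90 = 9.4868

GM = 9.4868


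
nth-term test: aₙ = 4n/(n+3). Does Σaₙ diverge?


lim(n→∞) 4n/(n+3) = 4/1 = 4  (divide numerator and denominator by n)
lim aₙ = 4 ≠ 0 → series DIVERGES

Diverges (lim aₙ = 4 ≠ 0)


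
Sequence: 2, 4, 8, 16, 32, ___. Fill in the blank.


Pattern: geometric (r=2)
Terms: 2, 4, 8, 16, 32
Next term = 64

Next term = 64


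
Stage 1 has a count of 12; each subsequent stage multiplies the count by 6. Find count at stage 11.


aₙ = a₁·r^(n-1)
= 12×6^10
= 12×60466176
= 725594112

a_11 = 725594112


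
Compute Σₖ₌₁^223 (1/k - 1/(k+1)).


Telescoping: adjacent terms cancel.
= 1/1 - 1/224
= 1 - 1/224 = 223/224

Sum = 223/224


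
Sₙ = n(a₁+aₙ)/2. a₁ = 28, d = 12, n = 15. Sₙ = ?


aₙ = 28 + (15-1)×12 = 196
Sₙ = n(a₁+aₙ)/2 = 15×(28+196)/2
= 15×224/2 = 1680

S_15 = 1680


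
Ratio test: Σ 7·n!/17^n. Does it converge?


aₙ = 7·n!/17^n
a_{n+1}/aₙ = (n+1)!/17^(n+1) × 17^n/n!  (constant 7 cancels)
= (n+1)/17
L = lim(n→∞) (n+1)/17 = ∞
L > 1 → series DIVERGES

Diverges (ratio test: L = ∞ > 1)


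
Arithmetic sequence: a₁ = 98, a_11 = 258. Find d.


d = (aₙ - a₁)/(n-1)
= (258 - 98)/(11-1)
= 160/10 = 16

d = 16


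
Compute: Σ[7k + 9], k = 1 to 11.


Σ(7k+9) = 7·Σk + 9·n
= 7·66 + 9·11
= 462 + 99 = 561

Σ = 561


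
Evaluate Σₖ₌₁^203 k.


n(n+1)/2 = 203×204/2 = 41412/2 = 20706

Σk = 20706


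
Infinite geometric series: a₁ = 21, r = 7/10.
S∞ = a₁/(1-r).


S∞ = a₁/(1-r) = 21/(1 - 7/10)
= 21/(3/10)
= 70

S∞ = 70


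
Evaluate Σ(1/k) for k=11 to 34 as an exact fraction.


Σₖ₌11^34 1/k = 1/11 + 1/12 + 1/13 + ... + 1/34
= 15611884726969/13127595717600
≈ 1.1892

Sum = 15611884726969/13127595717600 ≈ 1.1892


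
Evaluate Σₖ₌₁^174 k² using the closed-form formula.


n = 174
n(n+1)(2n+1)/6 = 174×175×349/6
= 10627050/6 = 1771175

Σk² = 1771175


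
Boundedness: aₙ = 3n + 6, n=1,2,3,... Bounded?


aₙ = 3n + 6 → as n→∞, aₙ→∞
No finite upper bound exists
The sequence is UNBOUNDED

Unbounded (aₙ → ∞ as n → ∞)


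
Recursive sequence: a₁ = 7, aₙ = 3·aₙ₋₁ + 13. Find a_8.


Computing step by step:
a_1 = 7
a_2 = 34
a_3 = 115
a_4 = 358
a_5 = 1087
a_6 = 3274
a_7 = 9835
a_8 = 29518


a_8 = 29518


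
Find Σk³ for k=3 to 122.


Σₖ₌3^122 k³ = [122·123/2]² − [2·3/2]²
= 56295009 − 9 = 56295000

Σk³ = 56295000


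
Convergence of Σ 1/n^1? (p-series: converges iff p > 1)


p-series test: Σ c/n^p converges if p > 1, diverges if p ≤ 1 (constant c > 0 doesn't affect convergence).
p = 1
1 ≤ 1 → DIVERGES

Diverges (p = 1 ≤ 1)


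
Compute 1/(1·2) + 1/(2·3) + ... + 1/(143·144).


1/(k(k+1)) = 1/k - 1/(k+1) (partial fractions)
Telescoping: Σ = 1 - 1/144 = 143/144

Sum = 143/144


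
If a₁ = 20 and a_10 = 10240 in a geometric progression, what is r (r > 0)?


r^(n-1) = aₙ/a₁
r^9 = 10240/20 = 512
r = 512^(1/9)
= 2

r = 2


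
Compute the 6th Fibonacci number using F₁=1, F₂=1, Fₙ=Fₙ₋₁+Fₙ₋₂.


Fibonacci sequence: 1, 1, 2, 3, 5, 8
F(6) = 8

F(6) = 8


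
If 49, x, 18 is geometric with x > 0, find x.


GM = √(49×18) = √882 = 29.6985

GM = 29.6985


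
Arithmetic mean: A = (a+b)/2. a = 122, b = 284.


AM = (122 + 284)/2 = 406/2 = 203

AM = 203


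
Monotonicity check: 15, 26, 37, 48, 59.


Differences: 11, 11, 11, 11
All differences > 0 → strictly INCREASING

Monotonically increasing


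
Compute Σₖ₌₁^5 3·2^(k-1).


Sₙ = 3×(2^5 - 1)/(2 - 1)
= 3×(32 - 1)/1
= 3×31/1
= 93

S_5 = 93


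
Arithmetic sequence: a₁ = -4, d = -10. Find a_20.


aₙ = a₁ + (n-1)d
= -4 + (20-1)×-10
= -4 - 190
= -194

a_20 = -194


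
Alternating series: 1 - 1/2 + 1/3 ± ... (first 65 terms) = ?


S = 1 - 1/2 + 1/3 - 1/4 + 1/5 - 1/6 + 1/7 - 1/8 ± ...
= 0.7008
(Full series converges to +ln(2) ≈ +0.6931)

S_65 = 0.7008


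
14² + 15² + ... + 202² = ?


Σₖ₌14^202 k² = Σₖ₌₁^202 k² − Σₖ₌₁^13 k²
= 202·203·405/6 − 13·14·27/6
= 2767905 − 819 = 2767086

Σk² = 2767086


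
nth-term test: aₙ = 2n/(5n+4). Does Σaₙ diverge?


lim(n→∞) 2n/(5n+4) = 2/5 = 2/5  (divide numerator and denominator by n)
lim aₙ = 2/5 ≠ 0 → series DIVERGES

Diverges (lim aₙ = 2/5 ≠ 0)


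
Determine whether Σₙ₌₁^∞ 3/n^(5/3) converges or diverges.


p-series test: Σ c/n^p converges if p > 1, diverges if p ≤ 1 (constant c > 0 doesn't affect convergence).
p = 5/3
5/3 > 1 → CONVERGES

Converges (p = 5/3 > 1)


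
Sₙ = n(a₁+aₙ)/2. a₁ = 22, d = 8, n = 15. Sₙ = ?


aₙ = 22 + (15-1)×8 = 134
Sₙ = n(a₁+aₙ)/2 = 15×(22+134)/2
= 15×156/2 = 1170

S_15 = 1170


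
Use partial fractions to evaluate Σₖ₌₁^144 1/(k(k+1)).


1/(k(k+1)) = 1/k - 1/(k+1) (partial fractions)
Telescoping: Σ = 1 - 1/145 = 144/145

Sum = 144/145


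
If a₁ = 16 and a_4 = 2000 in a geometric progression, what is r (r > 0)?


r^(n-1) = aₙ/a₁
r^3 = 2000/16 = 125
r = 125^(1/3)
= 5

r = 5


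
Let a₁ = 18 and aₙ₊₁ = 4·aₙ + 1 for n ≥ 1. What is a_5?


Computing step by step:
a_1 = 18
a_2 = 73
a_3 = 293
a_4 = 1173
a_5 = 4693


a_5 = 4693


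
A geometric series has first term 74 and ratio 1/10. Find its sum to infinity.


S∞ = a₁/(1-r) = 74/(1 - 1/10)
= 74/(9/10)
= 740/9

S∞ = 740/9


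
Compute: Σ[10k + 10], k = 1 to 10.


Σ(10k+10) = 10·Σk + 10·n
= 10·55 + 10·10
= 550 + 100 = 650

Σ = 650


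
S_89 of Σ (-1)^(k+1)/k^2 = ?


S = 1 - 1/4 + 1/9 - 1/16 + 1/25 - 1/36 + 1/49 - 1/64 ± ...
= 0.8225
(Full series converges to +π²/12 ≈ +0.8225)

S_89 = 0.8225


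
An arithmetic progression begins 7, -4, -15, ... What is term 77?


aₙ = a₁ + (n-1)d
= 7 + (77-1)×-11
= 7 - 836
= -829

a_77 = -829


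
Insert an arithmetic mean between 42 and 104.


AM = (42 + 104)/2 = 146/2 = 73

AM = 73


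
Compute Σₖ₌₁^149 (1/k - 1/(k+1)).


Telescoping: adjacent terms cancel.
= 1/1 - 1/150
= 1 - 1/150 = 149/150

Sum = 149/150


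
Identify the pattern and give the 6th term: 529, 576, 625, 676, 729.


Pattern: perfect squares: n²
Terms: 529, 576, 625, 676, 729
Next term = 784

Next term = 784


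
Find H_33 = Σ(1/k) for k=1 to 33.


H_33 = 1/1 + 1/2 + 1/3 + ... + 1/33
= 53676090078349/13127595717600
≈ 4.0888

H_33 = 53676090078349/13127595717600 ≈ 4.0888


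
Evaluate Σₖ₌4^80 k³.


Σₖ₌4^80 k³ = [80·81/2]² − [3·4/2]²
= 10497600 − 36 = 10497564

Σk³ = 10497564


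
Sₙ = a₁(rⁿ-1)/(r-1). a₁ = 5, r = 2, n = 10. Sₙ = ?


Sₙ = 5×(2^10 - 1)/(2 - 1)
= 5×(1024 - 1)/1
= 5×1023/1
= 5115

S_10 = 5115


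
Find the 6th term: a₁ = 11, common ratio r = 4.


aₙ = a₁·r^(n-1)
= 11×4^5
= 11×1024
= 11264

a_6 = 11264


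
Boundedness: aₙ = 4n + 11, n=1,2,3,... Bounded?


aₙ = 4n + 11 → as n→∞, aₙ→∞
No finite upper bound exists
The sequence is UNBOUNDED

Unbounded (aₙ → ∞ as n → ∞)


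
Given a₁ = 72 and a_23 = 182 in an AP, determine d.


d = (aₙ - a₁)/(n-1)
= (182 - 72)/(23-1)
= 110/22 = 5

d = 5


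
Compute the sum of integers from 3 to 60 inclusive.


Σₖ₌3^60 k = Σₖ₌₁^60 k − Σₖ₌₁^2 k
= 60·61/2 − 2·3/2
= 1830 − 3 = 1827

Σk = 1827


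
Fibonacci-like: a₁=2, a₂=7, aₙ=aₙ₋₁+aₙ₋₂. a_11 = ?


Computing iteratively: 2, 7, 9, 16, 25, 41, 66, 107, 173, 280, 453
a_11 = 453

a_11 = 453


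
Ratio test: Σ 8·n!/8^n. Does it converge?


aₙ = 8·n!/8^n
a_{n+1}/aₙ = (n+1)!/8^(n+1) × 8^n/n!  (constant 8 cancels)
= (n+1)/8
L = lim(n→∞) (n+1)/8 = ∞
L > 1 → series DIVERGES

Diverges (ratio test: L = ∞ > 1)


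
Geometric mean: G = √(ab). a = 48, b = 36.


GM = √(48×36) = √1728 = 41.5692

GM = 41.5692


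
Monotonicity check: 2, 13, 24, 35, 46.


Differences: 11, 11, 11, 11
All differences > 0 → strictly INCREASING

Monotonically increasing


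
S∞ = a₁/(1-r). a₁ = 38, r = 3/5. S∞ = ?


S∞ = a₁/(1-r) = 38/(1 - 3/5)
= 38/(2/5)
= 95

S∞ = 95


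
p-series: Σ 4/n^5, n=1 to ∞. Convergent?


p-series test: Σ c/n^p converges if p > 1, diverges if p ≤ 1 (constant c > 0 doesn't affect convergence).
p = 5
5 > 1 → CONVERGES

Converges (p = 5 > 1)


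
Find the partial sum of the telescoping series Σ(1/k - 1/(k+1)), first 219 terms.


Telescoping: adjacent terms cancel.
= 1/1 - 1/220
= 1 - 1/220 = 219/220

Sum = 219/220


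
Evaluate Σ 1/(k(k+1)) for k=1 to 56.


1/(k(k+1)) = 1/k - 1/(k+1) (partial fractions)
Telescoping: Σ = 1 - 1/57 = 56/57

Sum = 56/57


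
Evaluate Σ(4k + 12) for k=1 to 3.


Σ(4k+12) = 4·Σk + 12·n
= 4·6 + 12·3
= 24 + 36 = 60

Σ = 60


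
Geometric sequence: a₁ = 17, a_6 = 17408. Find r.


r^(n-1) = aₙ/a₁
r^5 = 17408/17 = 1024
r = 1024^(1/5)
= 4

r = 4


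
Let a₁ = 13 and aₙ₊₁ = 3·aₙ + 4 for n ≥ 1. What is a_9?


Computing step by step:
a_1 = 13
a_2 = 43
a_3 = 133
a_4 = 403
a_5 = 1213
a_6 = 3643
a_7 = 10933
a_8 = 32803
a_9 = 98413


a_9 = 98413


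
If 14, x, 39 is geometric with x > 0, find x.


GM = √(14×39) = √546 = 23.3666

GM = 23.3666


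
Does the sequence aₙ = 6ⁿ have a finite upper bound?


aₙ = 6ⁿ → as n→∞, aₙ→∞ (since base 6 > 1)
No finite upper bound exists
The sequence is UNBOUNDED

Unbounded (aₙ → ∞ as n → ∞)


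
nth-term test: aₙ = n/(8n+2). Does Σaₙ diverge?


lim(n→∞) n/(8n+2) = 1/8 = 1/8  (divide numerator and denominator by n)
lim aₙ = 1/8 ≠ 0 → series DIVERGES

Diverges (lim aₙ = 1/8 ≠ 0)


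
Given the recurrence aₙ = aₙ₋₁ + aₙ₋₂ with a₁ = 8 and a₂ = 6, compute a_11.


Computing iteratively: 8, 6, 14, 20, 34, 54, 88, 142, 230, 372, 602
a_11 = 602

a_11 = 602


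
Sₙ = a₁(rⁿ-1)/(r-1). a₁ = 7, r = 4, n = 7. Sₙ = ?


Sₙ = 7×(4^7 - 1)/(4 - 1)
= 7×(16384 - 1)/3
= 7×16383/3
= 38227

S_7 = 38227


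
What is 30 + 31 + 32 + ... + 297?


Σₖ₌30^297 k = Σₖ₌₁^297 k − Σₖ₌₁^29 k
= 297·298/2 − 29·30/2
= 44253 − 435 = 43818

Σk = 43818


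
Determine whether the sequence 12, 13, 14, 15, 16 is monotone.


Differences: 1, 1, 1, 1
All differences > 0 → strictly INCREASING

Monotonically increasing


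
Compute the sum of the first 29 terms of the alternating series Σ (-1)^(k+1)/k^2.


S = 1 - 1/4 + 1/9 - 1/16 + 1/25 - 1/36 + 1/49 - 1/64 ± ...
= 0.823
(Full series converges to +π²/12 ≈ +0.8225)

S_29 = 0.823


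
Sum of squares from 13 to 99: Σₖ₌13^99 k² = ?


Σₖ₌13^99 k² = Σₖ₌₁^99 k² − Σₖ₌₁^12 k²
= 99·100·199/6 − 12·13·25/6
= 328350 − 650 = 327700

Σk² = 327700


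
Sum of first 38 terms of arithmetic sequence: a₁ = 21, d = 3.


aₙ = 21 + (38-1)×3 = 132
Sₙ = n(a₁+aₙ)/2 = 38×(21+132)/2
= 38×153/2 = 2907

S_38 = 2907


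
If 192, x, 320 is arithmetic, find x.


AM = (192 + 320)/2 = 512/2 = 256

AM = 256


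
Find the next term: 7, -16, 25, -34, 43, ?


Pattern: alternating sign, magnitude arithmetic (d=9)
Terms: 7, -16, 25, -34, 43
Next term = -52

Next term = -52


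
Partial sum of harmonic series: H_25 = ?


H_25 = 1/1 + 1/2 + 1/3 + ... + 1/25
= 34052522467/8923714800
≈ 3.816

H_25 = 34052522467/8923714800 ≈ 3.816


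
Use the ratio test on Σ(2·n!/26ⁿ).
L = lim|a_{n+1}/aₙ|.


aₙ = 2·n!/26^n
a_{n+1}/aₙ = (n+1)!/26^(n+1) × 26^n/n!  (constant 2 cancels)
= (n+1)/26
L = lim(n→∞) (n+1)/26 = ∞
L > 1 → series DIVERGES

Diverges (ratio test: L = ∞ > 1)


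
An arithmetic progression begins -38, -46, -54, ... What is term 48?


aₙ = a₁ + (n-1)d
= -38 + (48-1)×-8
= -38 - 376
= -414

a_48 = -414


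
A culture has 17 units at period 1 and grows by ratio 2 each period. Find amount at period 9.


aₙ = a₁·r^(n-1)
= 17×2^8
= 17×256
= 4352

a_9 = 4352


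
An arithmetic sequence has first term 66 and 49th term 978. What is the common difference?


d = (aₙ - a₁)/(n-1)
= (978 - 66)/(49-1)
= 912/48 = 19

d = 19


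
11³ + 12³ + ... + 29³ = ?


Σₖ₌11^29 k³ = [29·30/2]² − [10·11/2]²
= 189225 − 3025 = 186200

Σk³ = 186200


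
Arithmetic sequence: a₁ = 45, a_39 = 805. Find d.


d = (aₙ - a₁)/(n-1)
= (805 - 45)/(39-1)
= 760/38 = 20

d = 20


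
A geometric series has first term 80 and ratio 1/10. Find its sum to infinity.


S∞ = a₁/(1-r) = 80/(1 - 1/10)
= 80/(9/10)
= 800/9

S∞ = 800/9


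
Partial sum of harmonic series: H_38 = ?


H_38 = 1/1 + 1/2 + 1/3 + ... + 1/38
= 2053580969474233/485721041551200
≈ 4.2279

H_38 = 2053580969474233/485721041551200 ≈ 4.2279


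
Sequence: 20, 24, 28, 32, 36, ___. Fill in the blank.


Pattern: arithmetic (d=4)
Terms: 20, 24, 28, 32, 36
Next term = 40

Next term = 40


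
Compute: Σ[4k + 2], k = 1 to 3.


Σ(4k+2) = 4·Σk + 2·n
= 4·6 + 2·3
= 24 + 6 = 30

Σ = 30


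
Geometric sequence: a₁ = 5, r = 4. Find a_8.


aₙ = a₁·r^(n-1)
= 5×4^7
= 5×16384
= 81920

a_8 = 81920


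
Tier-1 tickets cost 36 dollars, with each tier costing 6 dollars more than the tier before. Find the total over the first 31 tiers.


aₙ = 36 + (31-1)×6 = 216
Sₙ = n(a₁+aₙ)/2 = 31×(36+216)/2
= 31×252/2 = 3906

S_31 = 3906


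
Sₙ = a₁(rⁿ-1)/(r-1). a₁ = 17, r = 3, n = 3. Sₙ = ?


Sₙ = 17×(3^3 - 1)/(3 - 1)
= 17×(27 - 1)/2
= 17×26/2
= 221

S_3 = 221


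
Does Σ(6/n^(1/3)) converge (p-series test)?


p-series test: Σ c/n^p converges if p > 1, diverges if p ≤ 1 (constant c > 0 doesn't affect convergence).
p = 1/3
1/3 ≤ 1 → DIVERGES

Diverges (p = 1/3 ≤ 1)


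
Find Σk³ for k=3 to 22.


Σₖ₌3^22 k³ = [22·23/2]² − [2·3/2]²
= 64009 − 9 = 64000

Σk³ = 64000


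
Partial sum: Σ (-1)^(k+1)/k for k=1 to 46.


S = 1 - 1/2 + 1/3 - 1/4 + 1/5 - 1/6 + 1/7 - 1/8 ± ...
= 0.6824
(Full series converges to +ln(2) ≈ +0.6931)

S_46 = 0.6824


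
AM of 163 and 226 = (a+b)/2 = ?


AM = (163 + 226)/2 = 389/2 = 194.5

AM = 194.5


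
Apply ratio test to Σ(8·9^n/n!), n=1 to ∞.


aₙ = 8·9^n/n!
a_{n+1}/aₙ = 9^(n+1)/(n+1)! × n!/9^n  (constant 8 cancels)
= 9/(n+1)
L = lim(n→∞) 9/(n+1) = 0
L < 1 → series CONVERGES

Converges (ratio test: L = 0 < 1)


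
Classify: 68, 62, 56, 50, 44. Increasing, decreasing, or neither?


Differences: -6, -6, -6, -6
All differences < 0 → strictly DECREASING

Monotonically decreasing


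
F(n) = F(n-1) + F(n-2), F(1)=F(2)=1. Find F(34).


Fibonacci sequence: 1, 1, 2, 3, 5, 8, 13, 21, 34, 55, 89, ...
F(34) = 5702887

F(34) = 5702887


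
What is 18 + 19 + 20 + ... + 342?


Σₖ₌18^342 k = Σₖ₌₁^342 k − Σₖ₌₁^17 k
= 342·343/2 − 17·18/2
= 58653 − 153 = 58500

Σk = 58500


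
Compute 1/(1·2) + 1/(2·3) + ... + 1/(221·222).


1/(k(k+1)) = 1/k - 1/(k+1) (partial fractions)
Telescoping: Σ = 1 - 1/222 = 221/222

Sum = 221/222


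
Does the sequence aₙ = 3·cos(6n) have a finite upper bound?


For all n, -1 ≤ cos(6n) ≤ 1, so -3 ≤ 3·cos(6n) ≤ 3
Lower bound: -3, Upper bound: 3
The sequence IS bounded

Bounded (-3 ≤ aₙ ≤ 3)


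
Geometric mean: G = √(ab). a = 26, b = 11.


GM = √(26×11) = √286 = 16.9115

GM = 16.9115


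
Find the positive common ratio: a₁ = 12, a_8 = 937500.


r^(n-1) = aₙ/a₁
r^7 = 937500/12 = 78125
r = 78125^(1/7)
= 5

r = 5


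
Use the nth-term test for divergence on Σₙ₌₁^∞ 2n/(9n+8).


lim(n→∞) 2n/(9n+8) = 2/9 = 2/9  (divide numerator and denominator by n)
lim aₙ = 2/9 ≠ 0 → series DIVERGES

Diverges (lim aₙ = 2/9 ≠ 0)


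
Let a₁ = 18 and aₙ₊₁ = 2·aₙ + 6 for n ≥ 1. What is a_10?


Computing step by step:
a_1 = 18
a_2 = 42
a_3 = 90
a_4 = 186
a_5 = 378
a_6 = 762
a_7 = 1530
a_8 = 3066
a_9 = 6138
a_10 = 12282


a_10 = 12282


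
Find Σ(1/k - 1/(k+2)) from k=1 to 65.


Telescoping with gap 2: two head and two tail terms survive.
= (1 + 1/2) - (1/66 + 1/67)
= 3/2 - 1/66 - 1/67 = 3250/2211

Sum = 3250/2211


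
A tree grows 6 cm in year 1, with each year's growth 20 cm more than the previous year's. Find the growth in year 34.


aₙ = a₁ + (n-1)d
= 6 + (34-1)×20
= 6 + 660
= 666

a_34 = 666


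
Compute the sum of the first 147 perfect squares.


n = 147
n(n+1)(2n+1)/6 = 147×148×295/6
= 6418020/6 = 1069670

Σk² = 1069670


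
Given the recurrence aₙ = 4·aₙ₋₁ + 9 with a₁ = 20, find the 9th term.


Computing step by step:
a_1 = 20
a_2 = 89
a_3 = 365
a_4 = 1469
a_5 = 5885
a_6 = 23549
a_7 = 94205
a_8 = 376829
a_9 = 1507325


a_9 = 1507325


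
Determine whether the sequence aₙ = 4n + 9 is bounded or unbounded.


aₙ = 4n + 9 → as n→∞, aₙ→∞
No finite upper bound exists
The sequence is UNBOUNDED

Unbounded (aₙ → ∞ as n → ∞)


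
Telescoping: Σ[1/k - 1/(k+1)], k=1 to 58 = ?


Telescoping: adjacent terms cancel.
= 1/1 - 1/59
= 1 - 1/59 = 58/59

Sum = 58/59


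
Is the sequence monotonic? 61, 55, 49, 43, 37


Differences: -6, -6, -6, -6
All differences < 0 → strictly DECREASING

Monotonically decreasing


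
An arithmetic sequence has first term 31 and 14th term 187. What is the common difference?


d = (aₙ - a₁)/(n-1)
= (187 - 31)/(14-1)
= 156/13 = 12

d = 12


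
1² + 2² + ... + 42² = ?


n = 42
n(n+1)(2n+1)/6 = 42×43×85/6
= 153510/6 = 25585

Σk² = 25585


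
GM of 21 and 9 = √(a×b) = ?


GM = √(21×9) = √189 = 13.7477

GM = 13.7477


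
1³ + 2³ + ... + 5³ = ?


n(n+1)/2 = 5×6/2 = 15
Σk³ = 15² = 225

Σk³ = 225


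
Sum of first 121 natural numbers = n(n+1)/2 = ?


n(n+1)/2 = 121×122/2 = 14762/2 = 7381

Σk = 7381


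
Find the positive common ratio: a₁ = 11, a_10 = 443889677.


r^(n-1) = aₙ/a₁
r^9 = 443889677/11 = 40353607
r = 40353607^(1/9)
= 7

r = 7


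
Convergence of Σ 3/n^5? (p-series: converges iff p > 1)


p-series test: Σ c/n^p converges if p > 1, diverges if p ≤ 1 (constant c > 0 doesn't affect convergence).
p = 5
5 > 1 → CONVERGES

Converges (p = 5 > 1)


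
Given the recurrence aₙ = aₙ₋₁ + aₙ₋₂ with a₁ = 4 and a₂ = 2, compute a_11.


Computing iteratively: 4, 2, 6, 8, 14, 22, 36, 58, 94, 152, 246
a_11 = 246

a_11 = 246


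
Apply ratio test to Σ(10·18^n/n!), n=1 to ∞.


aₙ = 10·18^n/n!
a_{n+1}/aₙ = 18^(n+1)/(n+1)! × n!/18^n  (constant 10 cancels)
= 18/(n+1)
L = lim(n→∞) 18/(n+1) = 0
L < 1 → series CONVERGES

Converges (ratio test: L = 0 < 1)


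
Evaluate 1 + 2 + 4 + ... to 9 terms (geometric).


Sₙ = 1×(2^9 - 1)/(2 - 1)
= 1×(512 - 1)/1
= 1×511/1
= 511

S_9 = 511


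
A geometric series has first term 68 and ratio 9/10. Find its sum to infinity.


S∞ = a₁/(1-r) = 68/(1 - 9/10)
= 68/(1/10)
= 680

S∞ = 680


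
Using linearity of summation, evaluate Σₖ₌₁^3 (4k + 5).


Σ(4k+5) = 4·Σk + 5·n
= 4·6 + 5·3
= 24 + 15 = 39

Σ = 39


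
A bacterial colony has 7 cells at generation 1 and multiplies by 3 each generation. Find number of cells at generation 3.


aₙ = a₁·r^(n-1)
= 7×3^2
= 7×9
= 63

a_3 = 63


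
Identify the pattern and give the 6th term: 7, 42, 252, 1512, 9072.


Pattern: geometric (r=6)
Terms: 7, 42, 252, 1512, 9072
Next term = 54432

Next term = 54432


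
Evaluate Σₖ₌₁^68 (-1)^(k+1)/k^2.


S = 1 - 1/4 + 1/9 - 1/16 + 1/25 - 1/36 + 1/49 - 1/64 ± ...
= 0.8224
(Full series converges to +π²/12 ≈ +0.8225)

S_68 = 0.8224


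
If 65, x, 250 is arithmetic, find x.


AM = (65 + 250)/2 = 315/2 = 157.5

AM = 157.5


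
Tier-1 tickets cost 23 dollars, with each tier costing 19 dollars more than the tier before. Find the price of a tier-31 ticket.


aₙ = a₁ + (n-1)d
= 23 + (31-1)×19
= 23 + 570
= 593

a_31 = 593


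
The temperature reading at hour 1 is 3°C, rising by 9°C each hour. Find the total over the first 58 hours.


aₙ = 3 + (58-1)×9 = 516
Sₙ = n(a₁+aₙ)/2 = 58×(3+516)/2
= 58×519/2 = 15051

S_58 = 15051


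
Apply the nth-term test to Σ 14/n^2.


lim(n→∞) 14/n^2 = 0
lim aₙ = 0 → nth-term test is INCONCLUSIVE
(Need other tests; this is actually a convergent p-series with p=2 > 1)

Inconclusive (lim aₙ = 0; need another test)


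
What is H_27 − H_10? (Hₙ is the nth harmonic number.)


Σₖ₌11^27 1/k = 1/11 + 1/12 + 1/13 + ... + 1/27
= 77300755793/80313433200
≈ 0.9625

Sum = 77300755793/80313433200 ≈ 0.9625


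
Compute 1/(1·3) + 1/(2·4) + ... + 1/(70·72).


1/(k(k+2)) = (1/2)·(1/k - 1/(k+2)) (partial fractions)
Telescoping: Σ = (1/2)·(1 + 1/2 - 1/71 - 1/72) = 7525/10224

Sum = 7525/10224


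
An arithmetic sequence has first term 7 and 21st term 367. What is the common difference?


d = (aₙ - a₁)/(n-1)
= (367 - 7)/(21-1)
= 360/20 = 18

d = 18


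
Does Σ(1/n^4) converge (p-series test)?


p-series test: Σ c/n^p converges if p > 1, diverges if p ≤ 1 (constant c > 0 doesn't affect convergence).
p = 4
4 > 1 → CONVERGES

Converges (p = 4 > 1)


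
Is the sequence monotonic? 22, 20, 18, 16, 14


Differences: -2, -2, -2, -2
All differences < 0 → strictly DECREASING

Monotonically decreasing


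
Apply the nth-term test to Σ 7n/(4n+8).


lim(n→∞) 7n/(4n+8) = 7/4 = 7/4  (divide numerator and denominator by n)
lim aₙ = 7/4 ≠ 0 → series DIVERGES

Diverges (lim aₙ = 7/4 ≠ 0)


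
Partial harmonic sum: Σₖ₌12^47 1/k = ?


Σₖ₌12^47 1/k = 1/12 + 1/13 + 1/14 + ... + 1/47
= 627816166374159054023/442720643463713815200
≈ 1.4181

Sum = 627816166374159054023/442720643463713815200 ≈ 1.4181


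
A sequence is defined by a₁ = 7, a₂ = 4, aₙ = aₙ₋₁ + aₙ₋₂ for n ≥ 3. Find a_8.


Computing iteratively: 7, 4, 11, 15, 26, 41, 67, 108
a_8 = 108

a_8 = 108


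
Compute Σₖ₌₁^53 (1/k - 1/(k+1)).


Telescoping: adjacent terms cancel.
= 1/1 - 1/54
= 1 - 1/54 = 53/54

Sum = 53/54


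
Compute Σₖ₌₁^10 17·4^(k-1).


Sₙ = 17×(4^10 - 1)/(4 - 1)
= 17×(1048576 - 1)/3
= 17×1048575/3
= 5941925

S_10 = 5941925


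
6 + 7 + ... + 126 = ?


Σₖ₌6^126 k = Σₖ₌₁^126 k − Σₖ₌₁^5 k
= 126·127/2 − 5·6/2
= 8001 − 15 = 7986

Σk = 7986


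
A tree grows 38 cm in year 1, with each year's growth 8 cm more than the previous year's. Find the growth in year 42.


aₙ = a₁ + (n-1)d
= 38 + (42-1)×8
= 38 + 328
= 366

a_42 = 366


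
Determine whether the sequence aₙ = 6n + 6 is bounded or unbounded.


aₙ = 6n + 6 → as n→∞, aₙ→∞
No finite upper bound exists
The sequence is UNBOUNDED

Unbounded (aₙ → ∞ as n → ∞)


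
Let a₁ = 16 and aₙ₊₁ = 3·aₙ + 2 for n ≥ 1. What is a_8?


Computing step by step:
a_1 = 16
a_2 = 50
a_3 = 152
a_4 = 458
a_5 = 1376
a_6 = 4130
a_7 = 12392
a_8 = 37178


a_8 = 37178


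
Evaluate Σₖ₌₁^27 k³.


n(n+1)/2 = 27×28/2 = 378
Σk³ = 378² = 142884

Σk³ = 142884


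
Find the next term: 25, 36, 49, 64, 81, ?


Pattern: perfect squares: n²
Terms: 25, 36, 49, 64, 81
Next term = 100

Next term = 100


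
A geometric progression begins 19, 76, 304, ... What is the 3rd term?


aₙ = a₁·r^(n-1)
= 19×4^2
= 19×16
= 304

a_3 = 304


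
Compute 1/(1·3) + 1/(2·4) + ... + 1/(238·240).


1/(k(k+2)) = (1/2)·(1/k - 1/(k+2)) (partial fractions)
Telescoping: Σ = (1/2)·(1 + 1/2 - 1/239 - 1/240) = 85561/114720

Sum = 85561/114720


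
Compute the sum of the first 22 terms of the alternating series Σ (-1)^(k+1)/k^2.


S = 1 - 1/4 + 1/9 - 1/16 + 1/25 - 1/36 + 1/49 - 1/64 ± ...
= 0.8215
(Full series converges to +π²/12 ≈ +0.8225)

S_22 = 0.8215


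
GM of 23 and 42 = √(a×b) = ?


GM = √(23×42) = √966 = 31.0805

GM = 31.0805


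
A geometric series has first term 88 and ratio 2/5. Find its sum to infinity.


S∞ = a₁/(1-r) = 88/(1 - 2/5)
= 88/(3/5)
= 440/3

S∞ = 440/3


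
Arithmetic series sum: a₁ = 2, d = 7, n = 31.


aₙ = 2 + (31-1)×7 = 212
Sₙ = n(a₁+aₙ)/2 = 31×(2+212)/2
= 31×214/2 = 3317

S_31 = 3317


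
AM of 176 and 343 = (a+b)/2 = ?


AM = (176 + 343)/2 = 519/2 = 259.5

AM = 259.5


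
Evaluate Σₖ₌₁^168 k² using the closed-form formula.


n = 168
n(n+1)(2n+1)/6 = 168×169×337/6
= 9568104/6 = 1594684

Σk² = 1594684


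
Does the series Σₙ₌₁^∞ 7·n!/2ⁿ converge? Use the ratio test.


aₙ = 7·n!/2^n
a_{n+1}/aₙ = (n+1)!/2^(n+1) × 2^n/n!  (constant 7 cancels)
= (n+1)/2
L = lim(n→∞) (n+1)/2 = ∞
L > 1 → series DIVERGES

Diverges (ratio test: L = ∞ > 1)


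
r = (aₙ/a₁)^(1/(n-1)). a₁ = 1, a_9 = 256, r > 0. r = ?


r^(n-1) = aₙ/a₁
r^8 = 256/1 = 256
r = 256^(1/8)
= ±2; taking r > 0 gives r = 2

r = 2


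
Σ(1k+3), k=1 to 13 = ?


Σ(1k+3) = 1·Σk + 3·n
= 1·91 + 3·13
= 91 + 39 = 130

Σ = 130


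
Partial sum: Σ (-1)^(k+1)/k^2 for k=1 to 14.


S = 1 - 1/4 + 1/9 - 1/16 + 1/25 - 1/36 + 1/49 - 1/64 ± ...
= 0.8201
(Full series converges to +π²/12 ≈ +0.8225)

S_14 = 0.8201


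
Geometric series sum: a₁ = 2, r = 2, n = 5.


Sₙ = 2×(2^5 - 1)/(2 - 1)
= 2×(32 - 1)/1
= 2×31/1
= 62

S_5 = 62


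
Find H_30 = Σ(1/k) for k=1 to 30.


H_30 = 1/1 + 1/2 + 1/3 + ... + 1/30
= 9304682830147/2329089562800
≈ 3.995

H_30 = 9304682830147/2329089562800 ≈ 3.995


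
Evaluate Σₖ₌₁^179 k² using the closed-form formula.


n = 179
n(n+1)(2n+1)/6 = 179×180×359/6
= 11566980/6 = 1927830

Σk² = 1927830


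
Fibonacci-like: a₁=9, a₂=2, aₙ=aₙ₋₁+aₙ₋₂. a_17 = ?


Computing iteratively: 9, 2, 11, 13, 24, 37, 61, 98, 159, 257, 416, 673, ...
a_17 = 7464

a_17 = 7464


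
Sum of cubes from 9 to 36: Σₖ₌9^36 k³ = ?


Σₖ₌9^36 k³ = [36·37/2]² − [8·9/2]²
= 443556 − 1296 = 442260

Σk³ = 442260


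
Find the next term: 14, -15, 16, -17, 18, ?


Pattern: alternating sign, magnitude arithmetic (d=1)
Terms: 14, -15, 16, -17, 18
Next term = -19

Next term = -19


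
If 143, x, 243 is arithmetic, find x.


AM = (143 + 243)/2 = 386/2 = 193

AM = 193


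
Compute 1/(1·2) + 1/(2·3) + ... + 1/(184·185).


1/(k(k+1)) = 1/k - 1/(k+1) (partial fractions)
Telescoping: Σ = 1 - 1/185 = 184/185

Sum = 184/185


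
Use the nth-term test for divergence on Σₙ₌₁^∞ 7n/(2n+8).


lim(n→∞) 7n/(2n+8) = 7/2 = 7/2  (divide numerator and denominator by n)
lim aₙ = 7/2 ≠ 0 → series DIVERGES

Diverges (lim aₙ = 7/2 ≠ 0)


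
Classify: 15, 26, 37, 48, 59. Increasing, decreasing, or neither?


Differences: 11, 11, 11, 11
All differences > 0 → strictly INCREASING

Monotonically increasing


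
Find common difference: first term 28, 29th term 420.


d = (aₙ - a₁)/(n-1)
= (420 - 28)/(29-1)
= 392/28 = 14

d = 14


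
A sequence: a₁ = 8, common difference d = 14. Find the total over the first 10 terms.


aₙ = 8 + (10-1)×14 = 134
Sₙ = n(a₁+aₙ)/2 = 10×(8+134)/2
= 10×142/2 = 710

S_10 = 710


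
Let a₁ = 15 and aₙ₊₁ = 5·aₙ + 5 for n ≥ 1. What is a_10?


Computing step by step:
a_1 = 15
a_2 = 80
a_3 = 405
a_4 = 2030
a_5 = 10155
a_6 = 50780
a_7 = 253905
a_8 = 1269530
a_9 = 6347655
a_10 = 31738280


a_10 = 31738280


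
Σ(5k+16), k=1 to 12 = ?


Σ(5k+16) = 5·Σk + 16·n
= 5·78 + 16·12
= 390 + 192 = 582

Σ = 582


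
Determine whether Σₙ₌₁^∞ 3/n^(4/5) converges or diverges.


p-series test: Σ c/n^p converges if p > 1, diverges if p ≤ 1 (constant c > 0 doesn't affect convergence).
p = 4/5
4/5 ≤ 1 → DIVERGES

Diverges (p = 4/5 ≤ 1)


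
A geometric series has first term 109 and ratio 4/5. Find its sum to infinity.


S∞ = a₁/(1-r) = 109/(1 - 4/5)
= 109/(1/5)
= 545

S∞ = 545


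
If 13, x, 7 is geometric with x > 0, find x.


GM = √(13×7) = √91 = 9.5394

GM = 9.5394


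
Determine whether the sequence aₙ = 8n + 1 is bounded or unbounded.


aₙ = 8n + 1 → as n→∞, aₙ→∞
No finite upper bound exists
The sequence is UNBOUNDED

Unbounded (aₙ → ∞ as n → ∞)


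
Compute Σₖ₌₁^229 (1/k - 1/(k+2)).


Telescoping with gap 2: two head and two tail terms survive.
= (1 + 1/2) - (1/230 + 1/231)
= 3/2 - 1/230 - 1/231 = 39617/26565

Sum = 39617/26565


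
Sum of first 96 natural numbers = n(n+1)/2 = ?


n(n+1)/2 = 96×97/2 = 9312/2 = 4656

Σk = 4656


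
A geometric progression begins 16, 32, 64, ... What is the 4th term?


aₙ = a₁·r^(n-1)
= 16×2^3
= 16×8
= 128

a_4 = 128


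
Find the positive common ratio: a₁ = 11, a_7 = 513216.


r^(n-1) = aₙ/a₁
r^6 = 513216/11 = 46656
r = 46656^(1/6)
= ±6; taking r > 0 gives r = 6

r = 6


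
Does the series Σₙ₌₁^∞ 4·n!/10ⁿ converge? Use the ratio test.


aₙ = 4·n!/10^n
a_{n+1}/aₙ = (n+1)!/10^(n+1) × 10^n/n!  (constant 4 cancels)
= (n+1)/10
L = lim(n→∞) (n+1)/10 = ∞
L > 1 → series DIVERGES

Diverges (ratio test: L = ∞ > 1)


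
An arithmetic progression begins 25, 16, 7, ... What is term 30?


aₙ = a₁ + (n-1)d
= 25 + (30-1)×-9
= 25 - 261
= -236

a_30 = -236


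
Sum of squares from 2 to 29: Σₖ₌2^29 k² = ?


Σₖ₌2^29 k² = Σₖ₌₁^29 k² − Σₖ₌₁^1 k²
= 29·30·59/6 − 1·2·3/6
= 8555 − 1 = 8554

Σk² = 8554


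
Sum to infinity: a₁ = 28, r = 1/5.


S∞ = a₁/(1-r) = 28/(1 - 1/5)
= 28/(4/5)
= 35

S∞ = 35


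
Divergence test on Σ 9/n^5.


lim(n→∞) 9/n^5 = 0
lim aₙ = 0 → nth-term test is INCONCLUSIVE
(Need other tests; this is actually a convergent p-series with p=5 > 1)

Inconclusive (lim aₙ = 0; need another test)


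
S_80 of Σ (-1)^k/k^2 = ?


S = -1 + 1/4 - 1/9 + 1/16 - 1/25 + 1/36 - 1/49 + 1/64 ± ...
= -0.8224
(Full series converges to -π²/12 ≈ -0.8225)

S_80 = -0.8224


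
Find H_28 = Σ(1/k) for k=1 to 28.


H_28 = 1/1 + 1/2 + 1/3 + ... + 1/28
= 315404588903/80313433200
≈ 3.9272

H_28 = 315404588903/80313433200 ≈ 3.9272


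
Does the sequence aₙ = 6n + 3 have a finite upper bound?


aₙ = 6n + 3 → as n→∞, aₙ→∞
No finite upper bound exists
The sequence is UNBOUNDED

Unbounded (aₙ → ∞ as n → ∞)


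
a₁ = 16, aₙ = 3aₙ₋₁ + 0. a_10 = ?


Computing step by step:
a_1 = 16
a_2 = 48
a_3 = 144
a_4 = 432
a_5 = 1296
a_6 = 3888
a_7 = 11664
a_8 = 34992
a_9 = 104976
a_10 = 314928


a_10 = 314928


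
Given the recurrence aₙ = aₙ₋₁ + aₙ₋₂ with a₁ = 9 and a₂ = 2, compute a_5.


Computing iteratively: 9, 2, 11, 13, 24
a_5 = 24

a_5 = 24


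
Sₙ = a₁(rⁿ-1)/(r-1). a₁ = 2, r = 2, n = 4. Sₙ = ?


Sₙ = 2×(2^4 - 1)/(2 - 1)
= 2×(16 - 1)/1
= 2×15/1
= 30

S_4 = 30


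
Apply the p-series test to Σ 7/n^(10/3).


p-series test: Σ c/n^p converges if p > 1, diverges if p ≤ 1 (constant c > 0 doesn't affect convergence).
p = 10/3
10/3 > 1 → CONVERGES

Converges (p = 10/3 > 1)


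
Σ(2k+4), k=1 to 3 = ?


Σ(2k+4) = 2·Σk + 4·n
= 2·6 + 4·3
= 12 + 12 = 24

Σ = 24


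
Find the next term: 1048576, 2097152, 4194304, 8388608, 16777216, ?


Pattern: powers of 2: 2ⁿ
Terms: 1048576, 2097152, 4194304, 8388608, 16777216
Next term = 33554432

Next term = 33554432


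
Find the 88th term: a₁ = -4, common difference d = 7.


aₙ = a₁ + (n-1)d
= -4 + (88-1)×7
= -4 + 609
= 605

a_88 = 605


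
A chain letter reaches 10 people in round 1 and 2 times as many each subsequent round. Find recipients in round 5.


aₙ = a₁·r^(n-1)
= 10×2^4
= 10×16
= 160

a_5 = 160


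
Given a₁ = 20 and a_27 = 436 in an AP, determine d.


d = (aₙ - a₁)/(n-1)
= (436 - 20)/(27-1)
= 416/26 = 16

d = 16


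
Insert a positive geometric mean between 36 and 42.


GM = √(36×42) = √1512 = 38.8844

GM = 38.8844


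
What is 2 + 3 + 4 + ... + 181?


Σₖ₌2^181 k = Σₖ₌₁^181 k − Σₖ₌₁^1 k
= 181·182/2 − 1·2/2
= 16471 − 1 = 16470

Σk = 16470


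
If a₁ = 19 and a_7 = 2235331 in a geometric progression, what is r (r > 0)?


r^(n-1) = aₙ/a₁
r^6 = 2235331/19 = 117649
r = 117649^(1/6)
= ±7; taking r > 0 gives r = 7

r = 7


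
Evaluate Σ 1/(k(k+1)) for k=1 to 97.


1/(k(k+1)) = 1/k - 1/(k+1) (partial fractions)
Telescoping: Σ = 1 - 1/98 = 97/98

Sum = 97/98


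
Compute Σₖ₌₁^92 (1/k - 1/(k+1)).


Telescoping: adjacent terms cancel.
= 1/1 - 1/93
= 1 - 1/93 = 92/93

Sum = 92/93


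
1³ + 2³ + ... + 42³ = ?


n(n+1)/2 = 42×43/2 = 903
Σk³ = 903² = 815409

Σk³ = 815409


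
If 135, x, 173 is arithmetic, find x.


AM = (135 + 173)/2 = 308/2 = 154

AM = 154


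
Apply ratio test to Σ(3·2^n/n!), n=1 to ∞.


aₙ = 3·2^n/n!
a_{n+1}/aₙ = 2^(n+1)/(n+1)! × n!/2^n  (constant 3 cancels)
= 2/(n+1)
L = lim(n→∞) 2/(n+1) = 0
L < 1 → series CONVERGES

Converges (ratio test: L = 0 < 1)
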